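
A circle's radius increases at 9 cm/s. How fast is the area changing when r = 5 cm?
90π cm²/s

A = πr²
dA/dt = 2πr · dr/dt = 2π(5)(9) = 90π cm²/s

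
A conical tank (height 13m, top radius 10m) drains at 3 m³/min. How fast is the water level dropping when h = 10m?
507/(10000π) ≈ 0.01614 m/min

r/h = 10/13, so r = (10/13)h
V = (1/3)πr²h = (1/3)π((10/13)h)²h = (100/507)πh³
dV/dh = (100/169)πh²
dh/dt = (dV/dt)/(dV/dh) = -3/((100/169)π·10²) = -507/(10000π) m/min
The level is dropping at 507/(10000π) ≈ 0.01614 m/min.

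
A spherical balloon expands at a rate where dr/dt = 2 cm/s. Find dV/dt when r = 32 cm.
8192π cm³/s

V = (4/3)πr³
dV/dt = dV/dr · dr/dt = 4πr² · 2
At r = 32: dV/dt = 8192π cm³/s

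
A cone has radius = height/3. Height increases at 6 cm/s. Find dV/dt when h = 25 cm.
1250π/3 cm³/s

V = (1/3)π(h/3)²h = πh³/27
dV/dt = πh²/9 · 6
At h = 25: dV/dt = 1250π/3 cm³/s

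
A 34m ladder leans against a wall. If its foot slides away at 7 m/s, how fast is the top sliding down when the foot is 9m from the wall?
63√43/215 ≈ 1.921 m/s

x² + y² = 34²
2x·dx/dt + 2y·dy/dt = 0
dy/dt = -x/y · dx/dt = -9/(5√43) · 7 = -63√43/215 m/s
The top is descending at 63√43/215 ≈ 1.921 m/s.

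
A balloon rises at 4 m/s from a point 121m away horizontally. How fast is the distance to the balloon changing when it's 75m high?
150√20266/10133 ≈ 2.107 m/s

z² = 121² + y²
z = √(121² + 75²) = √20266
dz/dt = y/z · dy/dt = 75/√20266 · 4 = 150√20266/10133 ≈ 2.107 m/s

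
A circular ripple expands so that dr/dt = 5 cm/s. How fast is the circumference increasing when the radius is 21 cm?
10π cm/s

C = 2πr
dC/dt = 2π · dr/dt = 2π · 5 = 10π cm/s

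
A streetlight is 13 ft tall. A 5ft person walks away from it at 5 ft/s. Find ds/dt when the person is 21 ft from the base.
25/8 ft/s

By similar triangles: 13/(x+s) = 5/s
Solving: s = 5x/8
ds/dt = 5/8 · dx/dt = 5/8 · 5 = 25/8 ft/s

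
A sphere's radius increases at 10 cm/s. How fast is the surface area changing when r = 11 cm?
880π cm²/s

S = 4πr²
dS/dt = dS/dr · dr/dt = 8πr · 10
At r = 11: dS/dt = 880π cm²/s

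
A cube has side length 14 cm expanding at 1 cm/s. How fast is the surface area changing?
168 cm²/s

A = 6s²
dA/dt = 12s · ds/dt = 12·14·1 = 168 cm²/s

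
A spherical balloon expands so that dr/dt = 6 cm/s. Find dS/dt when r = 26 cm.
1248π cm²/s

S = 4πr²
dS/dt = dS/dr · dr/dt = 8πr · 6
At r = 26: dS/dt = 1248π cm²/s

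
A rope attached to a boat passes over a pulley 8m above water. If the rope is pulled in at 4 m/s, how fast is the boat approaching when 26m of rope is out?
52√17/51 ≈ 4.204 m/s

rope² = x² + 8²
x = √(26² - 8²) = 6√17
dx/dt = (rope/x) · d(rope)/dt = (26/(6√17)) · (-4) = -52√17/51 m/s
The boat approaches at 52√17/51 ≈ 4.204 m/s.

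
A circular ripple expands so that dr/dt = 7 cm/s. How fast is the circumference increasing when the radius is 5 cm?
14π cm/s

C = 2πr
dC/dt = 2π · dr/dt = 2π · 7 = 14π cm/s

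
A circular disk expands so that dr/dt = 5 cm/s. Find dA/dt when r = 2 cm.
20π cm²/s

A = πr²
dA/dt = 2πr · dr/dt = 2π(2)(5) = 20π cm²/s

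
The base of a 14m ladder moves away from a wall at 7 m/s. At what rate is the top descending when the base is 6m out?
21√10/20 ≈ 3.32 m/s

x² + y² = 14²
2x·dx/dt + 2y·dy/dt = 0
dy/dt = -x/y · dx/dt = -6/(4√10) · 7 = -21√10/20 m/s
The top is descending at 21√10/20 ≈ 3.32 m/s.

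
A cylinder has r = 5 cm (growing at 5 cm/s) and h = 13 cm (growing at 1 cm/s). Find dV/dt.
675π cm³/s

V = πr²h
dV/dt = 2πrh·dr/dt + πr²·dh/dt
= 2π(5)(13)(5) + π(5)²(1)
= 675π cm³/s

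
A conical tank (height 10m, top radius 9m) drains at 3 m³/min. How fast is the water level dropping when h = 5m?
4/(27π) ≈ 0.04716 m/min

r/h = 9/10, so r = (9/10)h
V = (1/3)πr²h = (1/3)π((9/10)h)²h = (27/100)πh³
dV/dh = (81/100)πh²
dh/dt = (dV/dt)/(dV/dh) = -3/((81/100)π·5²) = -4/(27π) m/min
The level is dropping at 4/(27π) ≈ 0.04716 m/min.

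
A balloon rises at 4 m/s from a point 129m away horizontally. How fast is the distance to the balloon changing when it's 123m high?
82√3530/1765 ≈ 2.76 m/s

z² = 129² + y²
z = √(129² + 123²) = 3√3530
dz/dt = y/z · dy/dt = 123/(3√3530) · 4 = 82√3530/1765 ≈ 2.76 m/s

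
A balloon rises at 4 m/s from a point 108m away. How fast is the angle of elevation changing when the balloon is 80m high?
0.023915 rad/s

tan(θ) = y/108
sec²(θ) · dθ/dt = (1/108) · dy/dt
dθ/dt = cos²(θ)/108 · 4 = 108/(108² + 80²) · 4
dθ/dt = 0.023915 rad/s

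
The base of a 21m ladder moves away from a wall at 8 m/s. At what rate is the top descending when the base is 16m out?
128√185/185 ≈ 9.411 m/s

x² + y² = 21²
2x·dx/dt + 2y·dy/dt = 0
dy/dt = -x/y · dx/dt = -16/√185 · 8 = -128√185/185 m/s
The top is descending at 128√185/185 ≈ 9.411 m/s.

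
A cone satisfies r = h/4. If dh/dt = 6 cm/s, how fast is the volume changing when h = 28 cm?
294π cm³/s

V = (1/3)π(h/4)²h = πh³/48
dV/dt = πh²/16 · 6
At h = 28: dV/dt = 294π cm³/s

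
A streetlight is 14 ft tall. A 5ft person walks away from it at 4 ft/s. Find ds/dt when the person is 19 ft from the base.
20/9 ft/s

By similar triangles: 14/(x+s) = 5/s
Solving: s = 5x/9
ds/dt = 5/9 · dx/dt = 5/9 · 4 = 20/9 ft/s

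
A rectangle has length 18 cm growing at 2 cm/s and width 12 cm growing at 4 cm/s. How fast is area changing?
96 cm²/s

A = lw
dA/dt = w·dl/dt + l·dw/dt = 12·2 + 18·4 = 96 cm²/s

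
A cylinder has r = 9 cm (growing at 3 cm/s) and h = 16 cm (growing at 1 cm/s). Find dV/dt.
945π cm³/s

V = πr²h
dV/dt = 2πrh·dr/dt + πr²·dh/dt
= 2π(9)(16)(3) + π(9)²(1)
= 945π cm³/s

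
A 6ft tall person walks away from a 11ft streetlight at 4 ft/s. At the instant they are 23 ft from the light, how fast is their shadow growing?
24/5 ft/s

By similar triangles: 11/(x+s) = 6/s
Solving: s = 6x/5
ds/dt = 6/5 · dx/dt = 6/5 · 4 = 24/5 ft/s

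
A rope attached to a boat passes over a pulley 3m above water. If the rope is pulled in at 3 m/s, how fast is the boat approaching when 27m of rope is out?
27√5/20 ≈ 3.019 m/s

rope² = x² + 3²
x = √(27² - 3²) = 12√5
dx/dt = (rope/x) · d(rope)/dt = (27/(12√5)) · (-3) = -27√5/20 m/s
The boat approaches at 27√5/20 ≈ 3.019 m/s.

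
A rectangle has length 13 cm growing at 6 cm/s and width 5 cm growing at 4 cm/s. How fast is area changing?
82 cm²/s

A = lw
dA/dt = w·dl/dt + l·dw/dt = 5·6 + 13·4 = 82 cm²/s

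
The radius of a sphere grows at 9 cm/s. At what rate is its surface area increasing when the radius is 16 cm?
1152π cm²/s

S = 4πr²
dS/dt = dS/dr · dr/dt = 8πr · 9
At r = 16: dS/dt = 1152π cm²/s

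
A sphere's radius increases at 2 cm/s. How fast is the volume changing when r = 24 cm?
4608π cm³/s

V = (4/3)πr³
dV/dt = dV/dr · dr/dt = 4πr² · 2
At r = 24: dV/dt = 4608π cm³/s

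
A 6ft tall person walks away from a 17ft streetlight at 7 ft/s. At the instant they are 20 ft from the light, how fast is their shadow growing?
42/11 ft/s

By similar triangles: 17/(x+s) = 6/s
Solving: s = 6x/11
ds/dt = 6/11 · dx/dt = 6/11 · 7 = 42/11 ft/s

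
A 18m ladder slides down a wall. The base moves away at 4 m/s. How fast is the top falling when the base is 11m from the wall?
44√203/203 ≈ 3.088 m/s

x² + y² = 18²
2x·dx/dt + 2y·dy/dt = 0
dy/dt = -x/y · dx/dt = -11/√203 · 4 = -44√203/203 m/s
The top is descending at 44√203/203 ≈ 3.088 m/s.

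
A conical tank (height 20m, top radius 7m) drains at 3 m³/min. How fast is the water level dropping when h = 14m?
300/(2401π) ≈ 0.03977 m/min

r/h = 7/20, so r = (7/20)h
V = (1/3)πr²h = (1/3)π((7/20)h)²h = (49/1200)πh³
dV/dh = (49/400)πh²
dh/dt = (dV/dt)/(dV/dh) = -3/((49/400)π·14²) = -300/(2401π) m/min
The level is dropping at 300/(2401π) ≈ 0.03977 m/min.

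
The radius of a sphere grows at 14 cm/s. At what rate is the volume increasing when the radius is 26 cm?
37856π cm³/s

V = (4/3)πr³
dV/dt = dV/dr · dr/dt = 4πr² · 14
At r = 26: dV/dt = 37856π cm³/s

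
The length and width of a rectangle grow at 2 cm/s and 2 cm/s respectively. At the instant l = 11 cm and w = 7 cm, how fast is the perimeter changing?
8 cm/s

P = 2(l + w)
dP/dt = 2(dl/dt + dw/dt) = 2(2 + 2) = 8 cm/s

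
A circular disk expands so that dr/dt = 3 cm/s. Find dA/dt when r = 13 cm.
78π cm²/s

A = πr²
dA/dt = 2πr · dr/dt = 2π(13)(3) = 78π cm²/s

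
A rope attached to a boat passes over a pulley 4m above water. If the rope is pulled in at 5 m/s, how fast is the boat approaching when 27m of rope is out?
135√713/713 ≈ 5.056 m/s

rope² = x² + 4²
x = √(27² - 4²) = √713
dx/dt = (rope/x) · d(rope)/dt = (27/√713) · (-5) = -135√713/713 m/s
The boat approaches at 135√713/713 ≈ 5.056 m/s.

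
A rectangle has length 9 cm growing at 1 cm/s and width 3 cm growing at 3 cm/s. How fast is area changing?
30 cm²/s

A = lw
dA/dt = w·dl/dt + l·dw/dt = 3·1 + 9·3 = 30 cm²/s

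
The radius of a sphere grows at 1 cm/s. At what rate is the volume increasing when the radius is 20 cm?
1600π cm³/s

V = (4/3)πr³
dV/dt = dV/dr · dr/dt = 4πr² · 1
At r = 20: dV/dt = 1600π cm³/s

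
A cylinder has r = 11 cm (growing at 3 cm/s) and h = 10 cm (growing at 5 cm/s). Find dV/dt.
1265π cm³/s

V = πr²h
dV/dt = 2πrh·dr/dt + πr²·dh/dt
= 2π(11)(10)(3) + π(11)²(5)
= 1265π cm³/s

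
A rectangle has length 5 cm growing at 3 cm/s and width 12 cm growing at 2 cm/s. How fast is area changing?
46 cm²/s

A = lw
dA/dt = w·dl/dt + l·dw/dt = 12·3 + 5·2 = 46 cm²/s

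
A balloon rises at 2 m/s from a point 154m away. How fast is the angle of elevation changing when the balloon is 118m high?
0.008183 rad/s

tan(θ) = y/154
sec²(θ) · dθ/dt = (1/154) · dy/dt
dθ/dt = cos²(θ)/154 · 2 = 154/(154² + 118²) · 2
dθ/dt = 0.008183 rad/s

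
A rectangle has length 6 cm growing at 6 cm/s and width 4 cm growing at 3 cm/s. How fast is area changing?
42 cm²/s

A = lw
dA/dt = w·dl/dt + l·dw/dt = 4·6 + 6·3 = 42 cm²/s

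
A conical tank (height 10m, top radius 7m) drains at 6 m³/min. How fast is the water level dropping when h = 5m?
24/(49π) ≈ 0.1559 m/min

r/h = 7/10, so r = (7/10)h
V = (1/3)πr²h = (1/3)π((7/10)h)²h = (49/300)πh³
dV/dh = (49/100)πh²
dh/dt = (dV/dt)/(dV/dh) = -6/((49/100)π·5²) = -24/(49π) m/min
The level is dropping at 24/(49π) ≈ 0.1559 m/min.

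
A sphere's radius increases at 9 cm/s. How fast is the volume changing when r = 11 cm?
4356π cm³/s

V = (4/3)πr³
dV/dt = dV/dr · dr/dt = 4πr² · 9
At r = 11: dV/dt = 4356π cm³/s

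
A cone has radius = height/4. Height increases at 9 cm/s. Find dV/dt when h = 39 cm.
13689π/16 cm³/s

V = (1/3)π(h/4)²h = πh³/48
dV/dt = πh²/16 · 9
At h = 39: dV/dt = 13689π/16 cm³/s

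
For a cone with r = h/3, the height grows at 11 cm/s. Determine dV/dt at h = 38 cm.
15884π/9 cm³/s

V = (1/3)π(h/3)²h = πh³/27
dV/dt = πh²/9 · 11
At h = 38: dV/dt = 15884π/9 cm³/s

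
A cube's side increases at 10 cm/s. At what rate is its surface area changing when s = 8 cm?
960 cm²/s

A = 6s²
dA/dt = 12s · ds/dt = 12·8·10 = 960 cm²/s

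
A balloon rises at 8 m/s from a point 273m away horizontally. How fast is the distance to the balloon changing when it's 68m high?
544√79153/79153 ≈ 1.934 m/s

z² = 273² + y²
z = √(273² + 68²) = √79153
dz/dt = y/z · dy/dt = 68/√79153 · 8 = 544√79153/79153 ≈ 1.934 m/s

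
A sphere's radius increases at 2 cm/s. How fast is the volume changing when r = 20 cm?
3200π cm³/s

V = (4/3)πr³
dV/dt = dV/dr · dr/dt = 4πr² · 2
At r = 20: dV/dt = 3200π cm³/s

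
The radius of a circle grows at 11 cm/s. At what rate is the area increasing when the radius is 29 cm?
638π cm²/s

A = πr²
dA/dt = 2πr · dr/dt = 2π(29)(11) = 638π cm²/s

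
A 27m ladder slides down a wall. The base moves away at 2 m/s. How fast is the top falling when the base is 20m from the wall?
40√329/329 ≈ 2.205 m/s

x² + y² = 27²
2x·dx/dt + 2y·dy/dt = 0
dy/dt = -x/y · dx/dt = -20/√329 · 2 = -40√329/329 m/s
The top is descending at 40√329/329 ≈ 2.205 m/s.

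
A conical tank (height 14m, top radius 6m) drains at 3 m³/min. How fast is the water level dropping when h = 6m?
49/(108π) ≈ 0.1444 m/min

r/h = 6/14, so r = (3/7)h
V = (1/3)πr²h = (1/3)π((3/7)h)²h = (3/49)πh³
dV/dh = (9/49)πh²
dh/dt = (dV/dt)/(dV/dh) = -3/((9/49)π·6²) = -49/(108π) m/min
The level is dropping at 49/(108π) ≈ 0.1444 m/min.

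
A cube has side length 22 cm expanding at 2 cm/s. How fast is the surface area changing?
528 cm²/s

A = 6s²
dA/dt = 12s · ds/dt = 12·22·2 = 528 cm²/s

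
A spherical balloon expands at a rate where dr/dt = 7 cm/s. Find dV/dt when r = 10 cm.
2800π cm³/s

V = (4/3)πr³
dV/dt = dV/dr · dr/dt = 4πr² · 7
At r = 10: dV/dt = 2800π cm³/s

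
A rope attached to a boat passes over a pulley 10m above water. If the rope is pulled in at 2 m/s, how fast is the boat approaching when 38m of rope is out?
19√21/42 ≈ 2.073 m/s

rope² = x² + 10²
x = √(38² - 10²) = 8√21
dx/dt = (rope/x) · d(rope)/dt = (38/(8√21)) · (-2) = -19√21/42 m/s
The boat approaches at 19√21/42 ≈ 2.073 m/s.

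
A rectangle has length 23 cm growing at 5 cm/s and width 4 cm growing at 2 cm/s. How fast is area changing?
66 cm²/s

A = lw
dA/dt = w·dl/dt + l·dw/dt = 4·5 + 23·2 = 66 cm²/s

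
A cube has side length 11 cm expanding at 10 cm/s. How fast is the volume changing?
3630 cm³/s

V = s³
dV/dt = 3s² · ds/dt = 3·11²·10 = 3630 cm³/s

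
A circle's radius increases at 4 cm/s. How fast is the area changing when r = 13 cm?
104π cm²/s

A = πr²
dA/dt = 2πr · dr/dt = 2π(13)(4) = 104π cm²/s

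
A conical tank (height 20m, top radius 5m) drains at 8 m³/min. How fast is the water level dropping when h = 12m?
8/(9π) ≈ 0.2829 m/min

r/h = 5/20, so r = (1/4)h
V = (1/3)πr²h = (1/3)π((1/4)h)²h = (1/48)πh³
dV/dh = (1/16)πh²
dh/dt = (dV/dt)/(dV/dh) = -8/((1/16)π·12²) = -8/(9π) m/min
The level is dropping at 8/(9π) ≈ 0.2829 m/min.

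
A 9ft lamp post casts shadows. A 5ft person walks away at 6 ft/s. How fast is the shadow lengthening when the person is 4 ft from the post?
15/2 ft/s

By similar triangles: 9/(x+s) = 5/s
Solving: s = 5x/4
ds/dt = 5/4 · dx/dt = 5/4 · 6 = 15/2 ft/s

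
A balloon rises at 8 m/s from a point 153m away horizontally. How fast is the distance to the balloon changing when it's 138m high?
368√4717/4717 ≈ 5.358 m/s

z² = 153² + y²
z = √(153² + 138²) = 3√4717
dz/dt = y/z · dy/dt = 138/(3√4717) · 8 = 368√4717/4717 ≈ 5.358 m/s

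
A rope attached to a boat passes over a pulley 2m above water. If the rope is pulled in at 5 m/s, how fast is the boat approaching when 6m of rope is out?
15√2/4 ≈ 5.303 m/s

rope² = x² + 2²
x = √(6² - 2²) = 4√2
dx/dt = (rope/x) · d(rope)/dt = (6/(4√2)) · (-5) = -15√2/4 m/s
The boat approaches at 15√2/4 ≈ 5.303 m/s.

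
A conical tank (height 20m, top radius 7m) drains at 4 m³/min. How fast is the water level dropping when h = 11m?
1600/(5929π) ≈ 0.0859 m/min

r/h = 7/20, so r = (7/20)h
V = (1/3)πr²h = (1/3)π((7/20)h)²h = (49/1200)πh³
dV/dh = (49/400)πh²
dh/dt = (dV/dt)/(dV/dh) = -4/((49/400)π·11²) = -1600/(5929π) m/min
The level is dropping at 1600/(5929π) ≈ 0.0859 m/min.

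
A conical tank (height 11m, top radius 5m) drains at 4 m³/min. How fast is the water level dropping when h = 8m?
121/(400π) ≈ 0.09629 m/min

r/h = 5/11, so r = (5/11)h
V = (1/3)πr²h = (1/3)π((5/11)h)²h = (25/363)πh³
dV/dh = (25/121)πh²
dh/dt = (dV/dt)/(dV/dh) = -4/((25/121)π·8²) = -121/(400π) m/min
The level is dropping at 121/(400π) ≈ 0.09629 m/min.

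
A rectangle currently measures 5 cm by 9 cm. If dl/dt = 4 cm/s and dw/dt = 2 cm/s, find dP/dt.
12 cm/s

P = 2(l + w)
dP/dt = 2(dl/dt + dw/dt) = 2(4 + 2) = 12 cm/s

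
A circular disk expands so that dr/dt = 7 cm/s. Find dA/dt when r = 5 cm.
70π cm²/s

A = πr²
dA/dt = 2πr · dr/dt = 2π(5)(7) = 70π cm²/s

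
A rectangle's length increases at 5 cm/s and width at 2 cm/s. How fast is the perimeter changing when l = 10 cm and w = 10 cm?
14 cm/s

P = 2(l + w)
dP/dt = 2(dl/dt + dw/dt) = 2(5 + 2) = 14 cm/s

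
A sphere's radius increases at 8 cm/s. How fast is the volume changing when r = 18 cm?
10368π cm³/s

V = (4/3)πr³
dV/dt = dV/dr · dr/dt = 4πr² · 8
At r = 18: dV/dt = 10368π cm³/s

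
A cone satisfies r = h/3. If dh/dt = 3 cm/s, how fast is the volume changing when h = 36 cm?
432π cm³/s

V = (1/3)π(h/3)²h = πh³/27
dV/dt = πh²/9 · 3
At h = 36: dV/dt = 432π cm³/s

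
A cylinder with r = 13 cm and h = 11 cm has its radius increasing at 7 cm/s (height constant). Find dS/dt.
518π cm²/s

S = 2πrh + 2πr² (lateral + bases)
dS/dt = (2πh + 4πr)·dr/dt = (2π·11 + 4π·13)·7
= 518π cm²/s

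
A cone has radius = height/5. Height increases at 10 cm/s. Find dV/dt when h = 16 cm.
512π/5 cm³/s

V = (1/3)π(h/5)²h = πh³/75
dV/dt = πh²/25 · 10
At h = 16: dV/dt = 512π/5 cm³/s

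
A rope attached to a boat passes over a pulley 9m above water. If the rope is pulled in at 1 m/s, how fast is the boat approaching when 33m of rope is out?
11√7/28 ≈ 1.039 m/s

rope² = x² + 9²
x = √(33² - 9²) = 12√7
dx/dt = (rope/x) · d(rope)/dt = (33/(12√7)) · (-1) = -11√7/28 m/s
The boat approaches at 11√7/28 ≈ 1.039 m/s.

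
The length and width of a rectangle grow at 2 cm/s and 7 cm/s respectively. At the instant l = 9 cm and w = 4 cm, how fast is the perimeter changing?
18 cm/s

P = 2(l + w)
dP/dt = 2(dl/dt + dw/dt) = 2(2 + 7) = 18 cm/s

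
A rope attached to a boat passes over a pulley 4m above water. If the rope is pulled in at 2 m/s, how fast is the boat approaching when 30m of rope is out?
30√221/221 ≈ 2.018 m/s

rope² = x² + 4²
x = √(30² - 4²) = 2√221
dx/dt = (rope/x) · d(rope)/dt = (30/(2√221)) · (-2) = -30√221/221 m/s
The boat approaches at 30√221/221 ≈ 2.018 m/s.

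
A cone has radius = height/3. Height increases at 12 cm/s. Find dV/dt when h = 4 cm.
64π/3 cm³/s

V = (1/3)π(h/3)²h = πh³/27
dV/dt = πh²/9 · 12
At h = 4: dV/dt = 64π/3 cm³/s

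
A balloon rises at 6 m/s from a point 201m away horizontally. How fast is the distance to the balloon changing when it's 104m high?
624√51217/51217 ≈ 2.757 m/s

z² = 201² + y²
z = √(201² + 104²) = √51217
dz/dt = y/z · dy/dt = 104/√51217 · 6 = 624√51217/51217 ≈ 2.757 m/s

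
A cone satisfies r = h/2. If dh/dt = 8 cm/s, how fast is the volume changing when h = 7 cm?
98π cm³/s

V = (1/3)π(h/2)²h = πh³/12
dV/dt = πh²/4 · 8
At h = 7: dV/dt = 98π cm³/s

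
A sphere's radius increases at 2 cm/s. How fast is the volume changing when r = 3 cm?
72π cm³/s

V = (4/3)πr³
dV/dt = dV/dr · dr/dt = 4πr² · 2
At r = 3: dV/dt = 72π cm³/s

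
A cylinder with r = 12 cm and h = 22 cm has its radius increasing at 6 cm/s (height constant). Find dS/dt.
552π cm²/s

S = 2πrh + 2πr² (lateral + bases)
dS/dt = (2πh + 4πr)·dr/dt = (2π·22 + 4π·12)·6
= 552π cm²/s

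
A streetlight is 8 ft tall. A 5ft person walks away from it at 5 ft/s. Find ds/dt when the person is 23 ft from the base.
25/3 ft/s

By similar triangles: 8/(x+s) = 5/s
Solving: s = 5x/3
ds/dt = 5/3 · dx/dt = 5/3 · 5 = 25/3 ft/s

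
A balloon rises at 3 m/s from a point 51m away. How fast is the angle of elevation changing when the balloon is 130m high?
0.007846 rad/s

tan(θ) = y/51
sec²(θ) · dθ/dt = (1/51) · dy/dt
dθ/dt = cos²(θ)/51 · 3 = 51/(51² + 130²) · 3
dθ/dt = 0.007846 rad/s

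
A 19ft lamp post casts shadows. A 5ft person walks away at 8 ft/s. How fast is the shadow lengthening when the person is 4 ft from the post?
20/7 ft/s

By similar triangles: 19/(x+s) = 5/s
Solving: s = 5x/14
ds/dt = 5/14 · dx/dt = 5/14 · 8 = 20/7 ft/s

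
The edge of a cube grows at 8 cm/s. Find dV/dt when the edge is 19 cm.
8664 cm³/s

V = s³
dV/dt = 3s² · ds/dt = 3·19²·8 = 8664 cm³/s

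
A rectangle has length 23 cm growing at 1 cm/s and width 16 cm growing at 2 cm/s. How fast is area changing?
62 cm²/s

A = lw
dA/dt = w·dl/dt + l·dw/dt = 16·1 + 23·2 = 62 cm²/s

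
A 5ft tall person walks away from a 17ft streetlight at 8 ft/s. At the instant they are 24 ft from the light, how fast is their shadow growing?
10/3 ft/s

By similar triangles: 17/(x+s) = 5/s
Solving: s = 5x/12
ds/dt = 5/12 · dx/dt = 5/12 · 8 = 10/3 ft/s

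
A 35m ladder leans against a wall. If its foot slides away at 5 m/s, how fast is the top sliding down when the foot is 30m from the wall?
30√13/13 ≈ 8.321 m/s

x² + y² = 35²
2x·dx/dt + 2y·dy/dt = 0
dy/dt = -x/y · dx/dt = -30/(5√13) · 5 = -30√13/13 m/s
The top is descending at 30√13/13 ≈ 8.321 m/s.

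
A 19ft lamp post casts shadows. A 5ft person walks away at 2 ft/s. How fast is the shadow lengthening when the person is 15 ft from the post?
5/7 ft/s

By similar triangles: 19/(x+s) = 5/s
Solving: s = 5x/14
ds/dt = 5/14 · dx/dt = 5/14 · 2 = 5/7 ft/s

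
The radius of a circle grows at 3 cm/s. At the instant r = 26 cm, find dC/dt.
6π cm/s

C = 2πr
dC/dt = 2π · dr/dt = 2π · 3 = 6π cm/s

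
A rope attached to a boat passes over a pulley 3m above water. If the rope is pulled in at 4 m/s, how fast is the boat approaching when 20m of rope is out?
80√391/391 ≈ 4.046 m/s

rope² = x² + 3²
x = √(20² - 3²) = √391
dx/dt = (rope/x) · d(rope)/dt = (20/√391) · (-4) = -80√391/391 m/s
The boat approaches at 80√391/391 ≈ 4.046 m/s.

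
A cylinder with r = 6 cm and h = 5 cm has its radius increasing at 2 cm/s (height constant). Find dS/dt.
68π cm²/s

S = 2πrh + 2πr² (lateral + bases)
dS/dt = (2πh + 4πr)·dr/dt = (2π·5 + 4π·6)·2
= 68π cm²/s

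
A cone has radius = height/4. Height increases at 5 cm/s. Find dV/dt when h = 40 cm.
500π cm³/s

V = (1/3)π(h/4)²h = πh³/48
dV/dt = πh²/16 · 5
At h = 40: dV/dt = 500π cm³/s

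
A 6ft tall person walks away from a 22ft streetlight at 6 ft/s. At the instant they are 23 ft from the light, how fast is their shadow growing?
9/4 ft/s

By similar triangles: 22/(x+s) = 6/s
Solving: s = 6x/16
ds/dt = 6/16 · dx/dt = 3/8 · 6 = 9/4 ft/s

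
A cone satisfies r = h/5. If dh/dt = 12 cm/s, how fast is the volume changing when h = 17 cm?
3468π/25 cm³/s

V = (1/3)π(h/5)²h = πh³/75
dV/dt = πh²/25 · 12
At h = 17: dV/dt = 3468π/25 cm³/s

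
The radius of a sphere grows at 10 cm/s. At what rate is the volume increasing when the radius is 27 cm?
29160π cm³/s

V = (4/3)πr³
dV/dt = dV/dr · dr/dt = 4πr² · 10
At r = 27: dV/dt = 29160π cm³/s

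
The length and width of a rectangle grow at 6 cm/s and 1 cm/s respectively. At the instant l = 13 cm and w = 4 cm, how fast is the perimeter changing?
14 cm/s

P = 2(l + w)
dP/dt = 2(dl/dt + dw/dt) = 2(6 + 1) = 14 cm/s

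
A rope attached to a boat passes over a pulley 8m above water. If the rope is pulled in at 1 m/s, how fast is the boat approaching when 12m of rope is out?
3√5/5 ≈ 1.342 m/s

rope² = x² + 8²
x = √(12² - 8²) = 4√5
dx/dt = (rope/x) · d(rope)/dt = (12/(4√5)) · (-1) = -3√5/5 m/s
The boat approaches at 3√5/5 ≈ 1.342 m/s.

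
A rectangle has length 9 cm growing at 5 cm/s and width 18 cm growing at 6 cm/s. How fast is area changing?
144 cm²/s

A = lw
dA/dt = w·dl/dt + l·dw/dt = 18·5 + 9·6 = 144 cm²/s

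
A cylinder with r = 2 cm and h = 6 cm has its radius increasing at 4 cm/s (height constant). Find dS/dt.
80π cm²/s

S = 2πrh + 2πr² (lateral + bases)
dS/dt = (2πh + 4πr)·dr/dt = (2π·6 + 4π·2)·4
= 80π cm²/s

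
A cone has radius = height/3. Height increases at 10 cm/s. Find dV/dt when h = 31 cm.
9610π/9 cm³/s

V = (1/3)π(h/3)²h = πh³/27
dV/dt = πh²/9 · 10
At h = 31: dV/dt = 9610π/9 cm³/s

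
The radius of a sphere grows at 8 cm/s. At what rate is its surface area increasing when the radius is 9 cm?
576π cm²/s

S = 4πr²
dS/dt = dS/dr · dr/dt = 8πr · 8
At r = 9: dS/dt = 576π cm²/s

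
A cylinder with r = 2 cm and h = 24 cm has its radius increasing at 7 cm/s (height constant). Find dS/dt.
392π cm²/s

S = 2πrh + 2πr² (lateral + bases)
dS/dt = (2πh + 4πr)·dr/dt = (2π·24 + 4π·2)·7
= 392π cm²/s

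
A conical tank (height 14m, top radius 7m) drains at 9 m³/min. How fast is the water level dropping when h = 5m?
36/(25π) ≈ 0.4584 m/min

r/h = 7/14, so r = (1/2)h
V = (1/3)πr²h = (1/3)π((1/2)h)²h = (1/12)πh³
dV/dh = (1/4)πh²
dh/dt = (dV/dt)/(dV/dh) = -9/((1/4)π·5²) = -36/(25π) m/min
The level is dropping at 36/(25π) ≈ 0.4584 m/min.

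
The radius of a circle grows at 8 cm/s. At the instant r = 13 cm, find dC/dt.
16π cm/s

C = 2πr
dC/dt = 2π · dr/dt = 2π · 8 = 16π cm/s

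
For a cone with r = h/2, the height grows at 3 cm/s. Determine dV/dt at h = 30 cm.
675π cm³/s

V = (1/3)π(h/2)²h = πh³/12
dV/dt = πh²/4 · 3
At h = 30: dV/dt = 675π cm³/s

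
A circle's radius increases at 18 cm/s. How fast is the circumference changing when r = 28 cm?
36π cm/s

C = 2πr
dC/dt = 2π · dr/dt = 2π · 18 = 36π cm/s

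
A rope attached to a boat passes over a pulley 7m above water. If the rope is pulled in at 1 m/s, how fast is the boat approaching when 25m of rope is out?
25/24 ≈ 1.042 m/s

rope² = x² + 7²
x = √(25² - 7²) = 24
dx/dt = (rope/x) · d(rope)/dt = (25/24) · (-1) = -25/24 m/s
The boat approaches at 25/24 ≈ 1.042 m/s.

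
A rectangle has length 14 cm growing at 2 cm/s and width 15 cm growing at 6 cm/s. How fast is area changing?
114 cm²/s

A = lw
dA/dt = w·dl/dt + l·dw/dt = 15·2 + 14·6 = 114 cm²/s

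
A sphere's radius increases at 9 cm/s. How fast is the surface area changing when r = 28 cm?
2016π cm²/s

S = 4πr²
dS/dt = dS/dr · dr/dt = 8πr · 9
At r = 28: dS/dt = 2016π cm²/s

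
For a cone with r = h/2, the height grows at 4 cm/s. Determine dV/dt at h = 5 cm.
25π cm³/s

V = (1/3)π(h/2)²h = πh³/12
dV/dt = πh²/4 · 4
At h = 5: dV/dt = 25π cm³/s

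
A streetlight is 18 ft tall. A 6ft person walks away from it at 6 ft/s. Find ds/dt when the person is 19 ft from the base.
3 ft/s

By similar triangles: 18/(x+s) = 6/s
Solving: s = 6x/12
ds/dt = 6/12 · dx/dt = 1/2 · 6 = 3 ft/s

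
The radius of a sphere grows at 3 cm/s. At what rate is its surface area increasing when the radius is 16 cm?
384π cm²/s

S = 4πr²
dS/dt = dS/dr · dr/dt = 8πr · 3
At r = 16: dS/dt = 384π cm²/s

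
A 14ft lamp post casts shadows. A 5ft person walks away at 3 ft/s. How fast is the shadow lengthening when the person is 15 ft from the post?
5/3 ft/s

By similar triangles: 14/(x+s) = 5/s
Solving: s = 5x/9
ds/dt = 5/9 · dx/dt = 5/9 · 3 = 5/3 ft/s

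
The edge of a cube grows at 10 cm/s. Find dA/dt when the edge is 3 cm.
360 cm²/s

A = 6s²
dA/dt = 12s · ds/dt = 12·3·10 = 360 cm²/s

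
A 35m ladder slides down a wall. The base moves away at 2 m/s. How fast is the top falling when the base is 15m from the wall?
3√10/10 ≈ 0.9487 m/s

x² + y² = 35²
2x·dx/dt + 2y·dy/dt = 0
dy/dt = -x/y · dx/dt = -15/(10√10) · 2 = -3√10/10 m/s
The top is descending at 3√10/10 ≈ 0.9487 m/s.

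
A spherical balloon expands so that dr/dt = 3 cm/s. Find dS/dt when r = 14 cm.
336π cm²/s

S = 4πr²
dS/dt = dS/dr · dr/dt = 8πr · 3
At r = 14: dS/dt = 336π cm²/s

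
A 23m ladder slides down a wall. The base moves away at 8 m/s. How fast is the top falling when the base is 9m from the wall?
9√7/7 ≈ 3.402 m/s

x² + y² = 23²
2x·dx/dt + 2y·dy/dt = 0
dy/dt = -x/y · dx/dt = -9/(8√7) · 8 = -9√7/7 m/s
The top is descending at 9√7/7 ≈ 3.402 m/s.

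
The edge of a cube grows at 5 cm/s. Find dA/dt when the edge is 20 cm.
1200 cm²/s

A = 6s²
dA/dt = 12s · ds/dt = 12·20·5 = 1200 cm²/s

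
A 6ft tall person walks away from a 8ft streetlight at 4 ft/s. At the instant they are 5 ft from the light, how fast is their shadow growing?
12 ft/s

By similar triangles: 8/(x+s) = 6/s
Solving: s = 6x/2
ds/dt = 6/2 · dx/dt = 3 · 4 = 12 ft/s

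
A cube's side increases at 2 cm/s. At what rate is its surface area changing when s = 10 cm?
240 cm²/s

A = 6s²
dA/dt = 12s · ds/dt = 12·10·2 = 240 cm²/s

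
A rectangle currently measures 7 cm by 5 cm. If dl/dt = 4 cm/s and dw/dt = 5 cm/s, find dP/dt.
18 cm/s

P = 2(l + w)
dP/dt = 2(dl/dt + dw/dt) = 2(4 + 5) = 18 cm/s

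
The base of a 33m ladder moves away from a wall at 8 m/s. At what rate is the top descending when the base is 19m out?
38√182/91 ≈ 5.633 m/s

x² + y² = 33²
2x·dx/dt + 2y·dy/dt = 0
dy/dt = -x/y · dx/dt = -19/(2√182) · 8 = -38√182/91 m/s
The top is descending at 38√182/91 ≈ 5.633 m/s.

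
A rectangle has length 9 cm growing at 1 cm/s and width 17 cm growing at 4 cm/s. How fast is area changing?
53 cm²/s

A = lw
dA/dt = w·dl/dt + l·dw/dt = 17·1 + 9·4 = 53 cm²/s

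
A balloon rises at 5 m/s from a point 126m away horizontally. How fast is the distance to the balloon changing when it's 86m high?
215√5818/5818 ≈ 2.819 m/s

z² = 126² + y²
z = √(126² + 86²) = 2√5818
dz/dt = y/z · dy/dt = 86/(2√5818) · 5 = 215√5818/5818 ≈ 2.819 m/s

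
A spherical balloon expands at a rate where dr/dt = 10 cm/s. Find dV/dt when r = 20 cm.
16000π cm³/s

V = (4/3)πr³
dV/dt = dV/dr · dr/dt = 4πr² · 10
At r = 20: dV/dt = 16000π cm³/s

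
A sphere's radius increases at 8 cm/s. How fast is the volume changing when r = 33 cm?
34848π cm³/s

V = (4/3)πr³
dV/dt = dV/dr · dr/dt = 4πr² · 8
At r = 33: dV/dt = 34848π cm³/s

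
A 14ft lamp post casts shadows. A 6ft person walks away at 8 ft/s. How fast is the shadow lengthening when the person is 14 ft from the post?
6 ft/s

By similar triangles: 14/(x+s) = 6/s
Solving: s = 6x/8
ds/dt = 6/8 · dx/dt = 3/4 · 8 = 6 ft/s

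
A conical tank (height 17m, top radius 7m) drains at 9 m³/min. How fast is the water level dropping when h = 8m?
2601/(3136π) ≈ 0.264 m/min

r/h = 7/17, so r = (7/17)h
V = (1/3)πr²h = (1/3)π((7/17)h)²h = (49/867)πh³
dV/dh = (49/289)πh²
dh/dt = (dV/dt)/(dV/dh) = -9/((49/289)π·8²) = -2601/(3136π) m/min
The level is dropping at 2601/(3136π) ≈ 0.264 m/min.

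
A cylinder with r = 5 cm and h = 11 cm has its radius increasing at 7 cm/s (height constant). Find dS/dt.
294π cm²/s

S = 2πrh + 2πr² (lateral + bases)
dS/dt = (2πh + 4πr)·dr/dt = (2π·11 + 4π·5)·7
= 294π cm²/s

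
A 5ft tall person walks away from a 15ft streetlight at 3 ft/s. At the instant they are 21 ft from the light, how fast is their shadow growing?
3/2 ft/s

By similar triangles: 15/(x+s) = 5/s
Solving: s = 5x/10
ds/dt = 5/10 · dx/dt = 1/2 · 3 = 3/2 ft/s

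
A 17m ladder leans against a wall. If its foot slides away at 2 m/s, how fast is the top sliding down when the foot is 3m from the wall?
3√70/70 ≈ 0.3586 m/s

x² + y² = 17²
2x·dx/dt + 2y·dy/dt = 0
dy/dt = -x/y · dx/dt = -3/(2√70) · 2 = -3√70/70 m/s
The top is descending at 3√70/70 ≈ 0.3586 m/s.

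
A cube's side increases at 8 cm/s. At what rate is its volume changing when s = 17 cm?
6936 cm³/s

V = s³
dV/dt = 3s² · ds/dt = 3·17²·8 = 6936 cm³/s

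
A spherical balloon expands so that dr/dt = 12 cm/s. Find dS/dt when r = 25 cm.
2400π cm²/s

S = 4πr²
dS/dt = dS/dr · dr/dt = 8πr · 12
At r = 25: dS/dt = 2400π cm²/s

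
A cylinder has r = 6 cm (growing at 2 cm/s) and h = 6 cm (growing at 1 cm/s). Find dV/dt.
180π cm³/s

V = πr²h
dV/dt = 2πrh·dr/dt + πr²·dh/dt
= 2π(6)(6)(2) + π(6)²(1)
= 180π cm³/s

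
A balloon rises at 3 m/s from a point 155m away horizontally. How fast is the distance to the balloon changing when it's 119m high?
357√38186/38186 ≈ 1.827 m/s

z² = 155² + y²
z = √(155² + 119²) = √38186
dz/dt = y/z · dy/dt = 119/√38186 · 3 = 357√38186/38186 ≈ 1.827 m/s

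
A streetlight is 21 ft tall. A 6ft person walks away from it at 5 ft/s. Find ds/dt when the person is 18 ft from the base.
2 ft/s

By similar triangles: 21/(x+s) = 6/s
Solving: s = 6x/15
ds/dt = 6/15 · dx/dt = 2/5 · 5 = 2 ft/s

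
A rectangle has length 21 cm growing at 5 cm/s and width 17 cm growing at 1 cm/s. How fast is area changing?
106 cm²/s

A = lw
dA/dt = w·dl/dt + l·dw/dt = 17·5 + 21·1 = 106 cm²/s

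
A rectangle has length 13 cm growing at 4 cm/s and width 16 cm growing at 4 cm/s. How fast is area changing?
116 cm²/s

A = lw
dA/dt = w·dl/dt + l·dw/dt = 16·4 + 13·4 = 116 cm²/s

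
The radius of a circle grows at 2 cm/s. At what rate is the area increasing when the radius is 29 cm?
116π cm²/s

A = πr²
dA/dt = 2πr · dr/dt = 2π(29)(2) = 116π cm²/s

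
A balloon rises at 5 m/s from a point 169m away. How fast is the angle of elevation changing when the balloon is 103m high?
0.021573 rad/s

tan(θ) = y/169
sec²(θ) · dθ/dt = (1/169) · dy/dt
dθ/dt = cos²(θ)/169 · 5 = 169/(169² + 103²) · 5
dθ/dt = 0.021573 rad/s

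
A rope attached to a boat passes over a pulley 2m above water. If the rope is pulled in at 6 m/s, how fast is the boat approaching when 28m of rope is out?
28√195/65 ≈ 6.015 m/s

rope² = x² + 2²
x = √(28² - 2²) = 2√195
dx/dt = (rope/x) · d(rope)/dt = (28/(2√195)) · (-6) = -28√195/65 m/s
The boat approaches at 28√195/65 ≈ 6.015 m/s.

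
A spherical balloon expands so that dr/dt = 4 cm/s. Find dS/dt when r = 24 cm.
768π cm²/s

S = 4πr²
dS/dt = dS/dr · dr/dt = 8πr · 4
At r = 24: dS/dt = 768π cm²/s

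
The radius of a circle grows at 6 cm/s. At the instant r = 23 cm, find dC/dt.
12π cm/s

C = 2πr
dC/dt = 2π · dr/dt = 2π · 6 = 12π cm/s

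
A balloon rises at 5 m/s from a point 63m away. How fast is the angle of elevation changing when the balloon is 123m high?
0.016494 rad/s

tan(θ) = y/63
sec²(θ) · dθ/dt = (1/63) · dy/dt
dθ/dt = cos²(θ)/63 · 5 = 63/(63² + 123²) · 5
dθ/dt = 0.016494 rad/s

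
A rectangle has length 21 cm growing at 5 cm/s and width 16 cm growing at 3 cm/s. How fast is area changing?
143 cm²/s

A = lw
dA/dt = w·dl/dt + l·dw/dt = 16·5 + 21·3 = 143 cm²/s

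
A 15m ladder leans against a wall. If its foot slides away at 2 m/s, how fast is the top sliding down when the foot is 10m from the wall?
4√5/5 ≈ 1.789 m/s

x² + y² = 15²
2x·dx/dt + 2y·dy/dt = 0
dy/dt = -x/y · dx/dt = -10/(5√5) · 2 = -4√5/5 m/s
The top is descending at 4√5/5 ≈ 1.789 m/s.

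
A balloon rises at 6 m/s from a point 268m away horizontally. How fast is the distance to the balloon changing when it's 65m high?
390√76049/76049 ≈ 1.414 m/s

z² = 268² + y²
z = √(268² + 65²) = √76049
dz/dt = y/z · dy/dt = 65/√76049 · 6 = 390√76049/76049 ≈ 1.414 m/s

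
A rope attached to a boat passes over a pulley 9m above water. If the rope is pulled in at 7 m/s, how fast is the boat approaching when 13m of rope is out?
91√22/44 ≈ 9.701 m/s

rope² = x² + 9²
x = √(13² - 9²) = 2√22
dx/dt = (rope/x) · d(rope)/dt = (13/(2√22)) · (-7) = -91√22/44 m/s
The boat approaches at 91√22/44 ≈ 9.701 m/s.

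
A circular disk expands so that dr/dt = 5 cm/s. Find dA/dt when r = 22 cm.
220π cm²/s

A = πr²
dA/dt = 2πr · dr/dt = 2π(22)(5) = 220π cm²/s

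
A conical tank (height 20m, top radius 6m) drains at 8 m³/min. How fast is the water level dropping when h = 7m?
800/(441π) ≈ 0.5774 m/min

r/h = 6/20, so r = (3/10)h
V = (1/3)πr²h = (1/3)π((3/10)h)²h = (3/100)πh³
dV/dh = (9/100)πh²
dh/dt = (dV/dt)/(dV/dh) = -8/((9/100)π·7²) = -800/(441π) m/min
The level is dropping at 800/(441π) ≈ 0.5774 m/min.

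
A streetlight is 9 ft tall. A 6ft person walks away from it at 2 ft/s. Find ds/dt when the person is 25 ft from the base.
4 ft/s

By similar triangles: 9/(x+s) = 6/s
Solving: s = 6x/3
ds/dt = 6/3 · dx/dt = 2 · 2 = 4 ft/s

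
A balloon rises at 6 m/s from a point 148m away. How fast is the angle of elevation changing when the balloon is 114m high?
0.025444 rad/s

tan(θ) = y/148
sec²(θ) · dθ/dt = (1/148) · dy/dt
dθ/dt = cos²(θ)/148 · 6 = 148/(148² + 114²) · 6
dθ/dt = 0.025444 rad/s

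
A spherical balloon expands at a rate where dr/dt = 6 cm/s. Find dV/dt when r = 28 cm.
18816π cm³/s

V = (4/3)πr³
dV/dt = dV/dr · dr/dt = 4πr² · 6
At r = 28: dV/dt = 18816π cm³/s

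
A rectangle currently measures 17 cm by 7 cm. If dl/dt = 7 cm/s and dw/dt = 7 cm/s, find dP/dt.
28 cm/s

P = 2(l + w)
dP/dt = 2(dl/dt + dw/dt) = 2(7 + 7) = 28 cm/s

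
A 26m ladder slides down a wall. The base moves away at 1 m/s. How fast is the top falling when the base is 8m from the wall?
4√17/51 ≈ 0.3234 m/s

x² + y² = 26²
2x·dx/dt + 2y·dy/dt = 0
dy/dt = -x/y · dx/dt = -8/(6√17) · 1 = -4√17/51 m/s
The top is descending at 4√17/51 ≈ 0.3234 m/s.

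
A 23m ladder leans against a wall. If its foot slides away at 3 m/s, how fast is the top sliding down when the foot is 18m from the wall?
54√205/205 ≈ 3.772 m/s

x² + y² = 23²
2x·dx/dt + 2y·dy/dt = 0
dy/dt = -x/y · dx/dt = -18/√205 · 3 = -54√205/205 m/s
The top is descending at 54√205/205 ≈ 3.772 m/s.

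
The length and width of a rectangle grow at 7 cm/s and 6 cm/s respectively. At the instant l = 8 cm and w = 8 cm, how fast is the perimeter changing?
26 cm/s

P = 2(l + w)
dP/dt = 2(dl/dt + dw/dt) = 2(7 + 6) = 26 cm/s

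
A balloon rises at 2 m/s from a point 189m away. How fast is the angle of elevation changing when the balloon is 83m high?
0.008871 rad/s

tan(θ) = y/189
sec²(θ) · dθ/dt = (1/189) · dy/dt
dθ/dt = cos²(θ)/189 · 2 = 189/(189² + 83²) · 2
dθ/dt = 0.008871 rad/s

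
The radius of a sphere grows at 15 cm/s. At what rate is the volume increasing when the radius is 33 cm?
65340π cm³/s

V = (4/3)πr³
dV/dt = dV/dr · dr/dt = 4πr² · 15
At r = 33: dV/dt = 65340π cm³/s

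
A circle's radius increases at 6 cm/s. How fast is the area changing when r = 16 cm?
192π cm²/s

A = πr²
dA/dt = 2πr · dr/dt = 2π(16)(6) = 192π cm²/s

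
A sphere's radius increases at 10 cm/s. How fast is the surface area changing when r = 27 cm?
2160π cm²/s

S = 4πr²
dS/dt = dS/dr · dr/dt = 8πr · 10
At r = 27: dS/dt = 2160π cm²/s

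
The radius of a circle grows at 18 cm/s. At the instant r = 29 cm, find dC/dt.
36π cm/s

C = 2πr
dC/dt = 2π · dr/dt = 2π · 18 = 36π cm/s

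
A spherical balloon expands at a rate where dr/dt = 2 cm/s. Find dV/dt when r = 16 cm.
2048π cm³/s

V = (4/3)πr³
dV/dt = dV/dr · dr/dt = 4πr² · 2
At r = 16: dV/dt = 2048π cm³/s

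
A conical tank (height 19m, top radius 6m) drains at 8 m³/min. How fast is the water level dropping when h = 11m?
722/(1089π) ≈ 0.211 m/min

r/h = 6/19, so r = (6/19)h
V = (1/3)πr²h = (1/3)π((6/19)h)²h = (12/361)πh³
dV/dh = (36/361)πh²
dh/dt = (dV/dt)/(dV/dh) = -8/((36/361)π·11²) = -722/(1089π) m/min
The level is dropping at 722/(1089π) ≈ 0.211 m/min.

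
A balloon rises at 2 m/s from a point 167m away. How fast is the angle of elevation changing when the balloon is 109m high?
0.008398 rad/s

tan(θ) = y/167
sec²(θ) · dθ/dt = (1/167) · dy/dt
dθ/dt = cos²(θ)/167 · 2 = 167/(167² + 109²) · 2
dθ/dt = 0.008398 rad/s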